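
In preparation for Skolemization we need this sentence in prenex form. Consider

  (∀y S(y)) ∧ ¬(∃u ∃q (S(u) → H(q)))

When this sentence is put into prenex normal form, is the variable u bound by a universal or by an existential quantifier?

universal

Rewrite implications/biconditionals: A → B as ¬A ∨ B.
  (∀y S(y)) ∧ ¬(∃u ∃q (¬S(u) ∨ H(q)))
Move each ¬ inward, flipping quantifiers it crosses:
  (∀y S(y)) ∧ (∀u ∀q (S(u) ∧ ¬H(q)))
Finally move all quantifiers to the prefix:
  ∀y ∀u ∀q (S(y) ∧ S(u) ∧ ¬H(q))
The quantifier ∃u sits under an odd number of negations (counting the antecedent side of each →), so it flips to ∀u.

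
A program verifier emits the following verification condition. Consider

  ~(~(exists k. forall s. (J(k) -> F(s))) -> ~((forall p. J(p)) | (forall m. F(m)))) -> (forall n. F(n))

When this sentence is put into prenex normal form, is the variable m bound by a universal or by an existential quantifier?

First replace A → B with ¬A ∨ B.
  ~~(~~(exists k. forall s. (~J(k) | F(s))) | ~((forall p. J(p)) | (forall m. F(m)))) | (forall n. F(n))
Drive negations inward (¬∀x A ≡ ∃x ¬A, ¬∃x A ≡ ∀x ¬A, De Morgan for ∧/∨):
  (exists k. forall s. (~J(k) | F(s))) | (exists p. ~J(p)) & (exists m. ~F(m)) | (forall n. F(n))
All bound variables are already distinct, so no renaming is needed.
Pull the quantifiers to the front (each side's bound variable is not free in the other side):
  exists k. forall s. exists p. exists m. forall n. (~J(k) | F(s) | ~J(p) & ~F(m) | F(n))
The quantifier forall m sits under an odd number of negations (counting the antecedent side of each →), so it flips to exists m.

existential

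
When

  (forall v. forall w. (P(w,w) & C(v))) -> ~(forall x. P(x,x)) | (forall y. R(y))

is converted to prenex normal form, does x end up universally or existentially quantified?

First replace A → B with ¬A ∨ B.
  ~(forall v. forall w. (P(w,w) & C(v))) | ~(forall x. P(x,x)) | (forall y. R(y))
Drive negations inward (¬∀x A ≡ ∃x ¬A, ¬∃x A ≡ ∀x ¬A, De Morgan for ∧/∨):
  (exists v. exists w. (~P(w,w) | ~C(v))) | (exists x. ~P(x,x)) | (forall y. R(y))
All bound variables are already distinct, so no renaming is needed.
Pull the quantifiers to the front (each side's bound variable is not free in the other side):
  exists v. exists w. exists x. forall y. (~P(w,w) | ~C(v) | ~P(x,x) | R(y))
The quantifier forall x sits under an odd number of negations (counting the antecedent side of each →), so it flips to exists x.

existential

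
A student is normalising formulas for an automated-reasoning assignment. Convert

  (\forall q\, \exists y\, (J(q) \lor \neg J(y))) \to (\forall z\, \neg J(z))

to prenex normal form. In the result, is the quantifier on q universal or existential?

existential

First replace A → B with ¬A ∨ B.
  \neg (\forall q\, \exists y\, (J(q) \lor \neg J(y))) \lor (\forall z\, \neg J(z))
Drive negations inward (¬∀x A ≡ ∃x ¬A, ¬∃x A ≡ ∀x ¬A, De Morgan for ∧/∨):
  (\exists q\, \forall y\, (\neg J(q) \land J(y))) \lor (\forall z\, \neg J(z))
Finally move all quantifiers to the prefix:
  \exists q\, \forall y\, \forall z\, (\neg J(q) \land J(y) \lor \neg J(z))
The quantifier \forall q sits under an odd number of negations (counting the antecedent side of each →), so it flips to \exists q.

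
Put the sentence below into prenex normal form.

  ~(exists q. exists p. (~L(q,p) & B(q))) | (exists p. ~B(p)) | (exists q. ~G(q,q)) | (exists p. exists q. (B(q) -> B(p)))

Rewrite implications/biconditionals: A → B as ¬A ∨ B.
  ~(exists q. exists p. (~L(q,p) & B(q))) | (exists p. ~B(p)) | (exists q. ~G(q,q)) | (exists p. exists q. (~B(q) | B(p)))
Drive negations inward (¬∀x A ≡ ∃x ¬A, ¬∃x A ≡ ∀x ¬A, De Morgan for ∧/∨):
  (forall q. forall p. (L(q,p) | ~B(q))) | (exists p. ~B(p)) | (exists q. ~G(q,q)) | (exists p. exists q. (~B(q) | B(p)))
Standardize variables apart so no two quantifiers bind the same name: p↦v1, q↦x1, p↦c, q↦x.
  (forall q. forall p. (L(q,p) | ~B(q))) | (exists v1. ~B(v1)) | (exists x1. ~G(x1,x1)) | (exists c. exists x. (~B(x) | B(c)))
Extract every quantifier outward, since the variables are now distinct and don't occur free across branches:
  forall q. forall p. exists v1. exists x1. exists c. exists x. (L(q,p) | ~B(q) | ~B(v1) | ~G(x1,x1) | ~B(x) | B(c))

forall q. forall p. exists v1. exists x1. exists c. exists x. (L(q,p) | ~B(q) | ~B(v1) | ~G(x1,x1) | ~B(x) | B(c))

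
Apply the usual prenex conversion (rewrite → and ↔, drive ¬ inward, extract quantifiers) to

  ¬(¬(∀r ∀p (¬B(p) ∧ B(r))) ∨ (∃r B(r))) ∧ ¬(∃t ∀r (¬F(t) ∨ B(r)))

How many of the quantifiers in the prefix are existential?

Move each ¬ inward, flipping quantifiers it crosses:
  (∀r ∀p (¬B(p) ∧ B(r))) ∧ (∀r ¬B(r)) ∧ (∀t ∃r (F(t) ∧ ¬B(r)))
Standardize variables apart so no two quantifiers bind the same name: r↦x, r↦c.
  (∀r ∀p (¬B(p) ∧ B(r))) ∧ (∀x ¬B(x)) ∧ (∀t ∃c (F(t) ∧ ¬B(c)))
Finally move all quantifiers to the prefix:
  ∀r ∀p ∀x ∀t ∃c (¬B(p) ∧ B(r) ∧ ¬B(x) ∧ F(t) ∧ ¬B(c))
The prefix is ∀r ∀p ∀x ∀t ∃c: 4 universal, 1 existential.

1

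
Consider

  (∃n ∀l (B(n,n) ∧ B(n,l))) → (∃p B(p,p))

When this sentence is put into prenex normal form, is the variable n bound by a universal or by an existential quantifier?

universal

Eliminate → and ↔ using ¬ and ∨.
  ¬(∃n ∀l (B(n,n) ∧ B(n,l))) ∨ (∃p B(p,p))
Push ¬ through the quantifiers and connectives to reach negation normal form:
  (∀n ∃l (¬B(n,n) ∨ ¬B(n,l))) ∨ (∃p B(p,p))
Finally move all quantifiers to the prefix:
  ∀n ∃l ∃p (¬B(n,n) ∨ ¬B(n,l) ∨ B(p,p))
The quantifier ∃n sits under an odd number of negations (counting the antecedent side of each →), so it flips to ∀n.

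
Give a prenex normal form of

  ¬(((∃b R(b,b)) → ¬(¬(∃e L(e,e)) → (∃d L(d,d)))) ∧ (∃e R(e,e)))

∃b ∃e ∃d ∀z1 (R(b,b) ∧ (L(e,e) ∨ L(d,d)) ∨ ¬R(z1,z1))

Rewrite implications/biconditionals: A → B as ¬A ∨ B.
  ¬((¬(∃b R(b,b)) ∨ ¬(¬¬(∃e L(e,e)) ∨ (∃d L(d,d)))) ∧ (∃e R(e,e)))
Push ¬ through the quantifiers and connectives to reach negation normal form:
  (∃b R(b,b)) ∧ ((∃e L(e,e)) ∨ (∃d L(d,d))) ∨ (∀e ¬R(e,e))
Give each quantifier a distinct variable: e↦z1.
  (∃b R(b,b)) ∧ ((∃e L(e,e)) ∨ (∃d L(d,d))) ∨ (∀z1 ¬R(z1,z1))
Finally move all quantifiers to the prefix:
  ∃b ∃e ∃d ∀z1 (R(b,b) ∧ (L(e,e) ∨ L(d,d)) ∨ ¬R(z1,z1))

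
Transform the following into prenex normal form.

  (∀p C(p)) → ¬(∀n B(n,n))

First replace A → B with ¬A ∨ B.
  ¬(∀p C(p)) ∨ ¬(∀n B(n,n))
Push ¬ through the quantifiers and connectives to reach negation normal form:
  (∃p ¬C(p)) ∨ (∃n ¬B(n,n))
All bound variables are already distinct, so no renaming is needed.
Pull the quantifiers to the front (each side's bound variable is not free in the other side):
  ∃p ∃n (¬C(p) ∨ ¬B(n,n))

∃p ∃n (¬C(p) ∨ ¬B(n,n))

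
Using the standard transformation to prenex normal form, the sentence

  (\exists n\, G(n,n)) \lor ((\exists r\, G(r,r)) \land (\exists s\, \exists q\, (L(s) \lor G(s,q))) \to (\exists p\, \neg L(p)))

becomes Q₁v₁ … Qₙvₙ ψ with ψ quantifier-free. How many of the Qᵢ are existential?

2

Eliminate → and ↔ using ¬ and ∨.
  (\exists n\, G(n,n)) \lor \neg ((\exists r\, G(r,r)) \land (\exists s\, \exists q\, (L(s) \lor G(s,q)))) \lor (\exists p\, \neg L(p))
Move each ¬ inward, flipping quantifiers it crosses:
  (\exists n\, G(n,n)) \lor (\forall r\, \neg G(r,r)) \lor (\forall s\, \forall q\, (\neg L(s) \land \neg G(s,q))) \lor (\exists p\, \neg L(p))
All bound variables are already distinct, so no renaming is needed.
Finally move all quantifiers to the prefix:
  \exists n\, \forall r\, \forall s\, \forall q\, \exists p\, (G(n,n) \lor \neg G(r,r) \lor \neg L(s) \land \neg G(s,q) \lor \neg L(p))
The prefix is \exists n \forall r \forall s \forall q \exists p: 3 universal, 2 existential.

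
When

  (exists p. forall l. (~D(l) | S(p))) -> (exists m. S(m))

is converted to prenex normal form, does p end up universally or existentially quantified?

Rewrite implications/biconditionals: A → B as ¬A ∨ B.
  ~(exists p. forall l. (~D(l) | S(p))) | (exists m. S(m))
Drive negations inward (¬∀x A ≡ ∃x ¬A, ¬∃x A ≡ ∀x ¬A, De Morgan for ∧/∨):
  (forall p. exists l. (D(l) & ~S(p))) | (exists m. S(m))
Extract every quantifier outward, since the variables are now distinct and don't occur free across branches:
  forall p. exists l. exists m. (D(l) & ~S(p) | S(m))
The quantifier exists p sits under an odd number of negations (counting the antecedent side of each →), so it flips to forall p.

universal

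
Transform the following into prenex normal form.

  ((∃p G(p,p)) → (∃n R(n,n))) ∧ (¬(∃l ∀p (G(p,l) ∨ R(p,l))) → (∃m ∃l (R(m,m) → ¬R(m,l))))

∀p ∃n ∃l ∀q ∃m ∃w1 ((¬G(p,p) ∨ R(n,n)) ∧ (G(q,l) ∨ R(q,l) ∨ ¬R(m,m) ∨ ¬R(m,w1)))

Eliminate → and ↔ using ¬ and ∨.
  (¬(∃p G(p,p)) ∨ (∃n R(n,n))) ∧ (¬¬(∃l ∀p (G(p,l) ∨ R(p,l))) ∨ (∃m ∃l (¬R(m,m) ∨ ¬R(m,l))))
Push ¬ through the quantifiers and connectives to reach negation normal form:
  ((∀p ¬G(p,p)) ∨ (∃n R(n,n))) ∧ ((∃l ∀p (G(p,l) ∨ R(p,l))) ∨ (∃m ∃l (¬R(m,m) ∨ ¬R(m,l))))
Give each quantifier a distinct variable: p↦q, l↦w1.
  ((∀p ¬G(p,p)) ∨ (∃n R(n,n))) ∧ ((∃l ∀q (G(q,l) ∨ R(q,l))) ∨ (∃m ∃w1 (¬R(m,m) ∨ ¬R(m,w1))))
Finally move all quantifiers to the prefix:
  ∀p ∃n ∃l ∀q ∃m ∃w1 ((¬G(p,p) ∨ R(n,n)) ∧ (G(q,l) ∨ R(q,l) ∨ ¬R(m,m) ∨ ¬R(m,w1)))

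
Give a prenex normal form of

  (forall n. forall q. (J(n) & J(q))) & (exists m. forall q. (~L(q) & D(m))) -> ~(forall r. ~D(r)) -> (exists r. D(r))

exists n. exists q. forall m. exists y1. forall r. exists p. (~J(n) | ~J(q) | L(y1) | ~D(m) | ~D(r) | D(p))

Rewrite implications/biconditionals: A → B as ¬A ∨ B.
  ~((forall n. forall q. (J(n) & J(q))) & (exists m. forall q. (~L(q) & D(m)))) | ~~(forall r. ~D(r)) | (exists r. D(r))
Push ¬ through the quantifiers and connectives to reach negation normal form:
  (exists n. exists q. (~J(n) | ~J(q))) | (forall m. exists q. (L(q) | ~D(m))) | (forall r. ~D(r)) | (exists r. D(r))
Give each quantifier a distinct variable: q↦y1, r↦p.
  (exists n. exists q. (~J(n) | ~J(q))) | (forall m. exists y1. (L(y1) | ~D(m))) | (forall r. ~D(r)) | (exists p. D(p))
Finally move all quantifiers to the prefix:
  exists n. exists q. forall m. exists y1. forall r. exists p. (~J(n) | ~J(q) | L(y1) | ~D(m) | ~D(r) | D(p))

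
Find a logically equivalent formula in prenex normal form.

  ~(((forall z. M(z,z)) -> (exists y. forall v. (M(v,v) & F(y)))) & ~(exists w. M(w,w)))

forall z. forall y. exists v. exists w. (M(z,z) & (~M(v,v) | ~F(y)) | M(w,w))

Eliminate → and ↔ using ¬ and ∨.
  ~((~(forall z. M(z,z)) | (exists y. forall v. (M(v,v) & F(y)))) & ~(exists w. M(w,w)))
Drive negations inward (¬∀x A ≡ ∃x ¬A, ¬∃x A ≡ ∀x ¬A, De Morgan for ∧/∨):
  (forall z. M(z,z)) & (forall y. exists v. (~M(v,v) | ~F(y))) | (exists w. M(w,w))
All bound variables are already distinct, so no renaming is needed.
Finally move all quantifiers to the prefix:
  forall z. forall y. exists v. exists w. (M(z,z) & (~M(v,v) | ~F(y)) | M(w,w))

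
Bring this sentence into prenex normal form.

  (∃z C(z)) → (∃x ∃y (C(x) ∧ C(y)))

∀z ∃x ∃y (¬C(z) ∨ C(x) ∧ C(y))

Eliminate → and ↔ using ¬ and ∨.
  ¬(∃z C(z)) ∨ (∃x ∃y (C(x) ∧ C(y)))
Drive negations inward (¬∀x A ≡ ∃x ¬A, ¬∃x A ≡ ∀x ¬A, De Morgan for ∧/∨):
  (∀z ¬C(z)) ∨ (∃x ∃y (C(x) ∧ C(y)))
Extract every quantifier outward, since the variables are now distinct and don't occur free across branches:
  ∀z ∃x ∃y (¬C(z) ∨ C(x) ∧ C(y))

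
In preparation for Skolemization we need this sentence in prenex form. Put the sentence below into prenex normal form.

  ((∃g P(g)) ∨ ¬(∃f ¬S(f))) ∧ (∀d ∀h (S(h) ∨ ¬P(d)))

∃g ∀f ∀d ∀h ((P(g) ∨ S(f)) ∧ (S(h) ∨ ¬P(d)))

Move each ¬ inward, flipping quantifiers it crosses:
  ((∃g P(g)) ∨ (∀f S(f))) ∧ (∀d ∀h (S(h) ∨ ¬P(d)))
Finally move all quantifiers to the prefix:
  ∃g ∀f ∀d ∀h ((P(g) ∨ S(f)) ∧ (S(h) ∨ ¬P(d)))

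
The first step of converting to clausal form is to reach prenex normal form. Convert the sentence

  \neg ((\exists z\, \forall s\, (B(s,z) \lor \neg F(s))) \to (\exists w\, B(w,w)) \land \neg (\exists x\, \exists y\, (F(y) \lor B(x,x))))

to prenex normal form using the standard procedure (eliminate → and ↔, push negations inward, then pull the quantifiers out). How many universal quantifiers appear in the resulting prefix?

2

Eliminate → and ↔ using ¬ and ∨.
  \neg (\neg (\exists z\, \forall s\, (B(s,z) \lor \neg F(s))) \lor (\exists w\, B(w,w)) \land \neg (\exists x\, \exists y\, (F(y) \lor B(x,x))))
Move each ¬ inward, flipping quantifiers it crosses:
  (\exists z\, \forall s\, (B(s,z) \lor \neg F(s))) \land ((\forall w\, \neg B(w,w)) \lor (\exists x\, \exists y\, (F(y) \lor B(x,x))))
Finally move all quantifiers to the prefix:
  \exists z\, \forall s\, \forall w\, \exists x\, \exists y\, ((B(s,z) \lor \neg F(s)) \land (\neg B(w,w) \lor F(y) \lor B(x,x)))
The prefix is \exists z \forall s \forall w \exists x \exists y: 2 universal, 3 existential.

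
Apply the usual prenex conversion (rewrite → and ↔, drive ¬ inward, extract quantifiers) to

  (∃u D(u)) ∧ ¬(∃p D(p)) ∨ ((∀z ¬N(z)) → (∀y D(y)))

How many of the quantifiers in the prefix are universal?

2

Eliminate → and ↔ using ¬ and ∨.
  (∃u D(u)) ∧ ¬(∃p D(p)) ∨ ¬(∀z ¬N(z)) ∨ (∀y D(y))
Drive negations inward (¬∀x A ≡ ∃x ¬A, ¬∃x A ≡ ∀x ¬A, De Morgan for ∧/∨):
  (∃u D(u)) ∧ (∀p ¬D(p)) ∨ (∃z N(z)) ∨ (∀y D(y))
All bound variables are already distinct, so no renaming is needed.
Pull the quantifiers to the front (each side's bound variable is not free in the other side):
  ∃u ∀p ∃z ∀y (D(u) ∧ ¬D(p) ∨ N(z) ∨ D(y))
The prefix is ∃u ∀p ∃z ∀y: 2 universal, 2 existential.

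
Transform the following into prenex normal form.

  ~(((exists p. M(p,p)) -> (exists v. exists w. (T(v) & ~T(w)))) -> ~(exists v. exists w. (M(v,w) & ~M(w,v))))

forall p. exists v. exists w. exists b. exists v1. ((~M(p,p) | T(v) & ~T(w)) & M(b,v1) & ~M(v1,b))

Eliminate → and ↔ using ¬ and ∨.
  ~(~(~(exists p. M(p,p)) | (exists v. exists w. (T(v) & ~T(w)))) | ~(exists v. exists w. (M(v,w) & ~M(w,v))))
Move each ¬ inward, flipping quantifiers it crosses:
  ((forall p. ~M(p,p)) | (exists v. exists w. (T(v) & ~T(w)))) & (exists v. exists w. (M(v,w) & ~M(w,v)))
Rename bound variables to avoid capture: v↦b, w↦v1.
  ((forall p. ~M(p,p)) | (exists v. exists w. (T(v) & ~T(w)))) & (exists b. exists v1. (M(b,v1) & ~M(v1,b)))
Pull the quantifiers to the front (each side's bound variable is not free in the other side):
  forall p. exists v. exists w. exists b. exists v1. ((~M(p,p) | T(v) & ~T(w)) & M(b,v1) & ~M(v1,b))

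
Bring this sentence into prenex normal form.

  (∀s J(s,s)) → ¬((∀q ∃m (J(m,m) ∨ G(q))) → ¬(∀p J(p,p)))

Eliminate → and ↔ using ¬ and ∨.
  ¬(∀s J(s,s)) ∨ ¬(¬(∀q ∃m (J(m,m) ∨ G(q))) ∨ ¬(∀p J(p,p)))
Move each ¬ inward, flipping quantifiers it crosses:
  (∃s ¬J(s,s)) ∨ (∀q ∃m (J(m,m) ∨ G(q))) ∧ (∀p J(p,p))
Pull the quantifiers to the front (each side's bound variable is not free in the other side):
  ∃s ∀q ∃m ∀p (¬J(s,s) ∨ (J(m,m) ∨ G(q)) ∧ J(p,p))

∃s ∀q ∃m ∀p (¬J(s,s) ∨ (J(m,m) ∨ G(q)) ∧ J(p,p))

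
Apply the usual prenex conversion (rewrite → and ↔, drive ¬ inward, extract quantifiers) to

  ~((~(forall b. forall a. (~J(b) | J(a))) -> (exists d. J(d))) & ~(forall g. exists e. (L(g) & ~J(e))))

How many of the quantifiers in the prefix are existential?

First replace A → B with ¬A ∨ B.
  ~((~~(forall b. forall a. (~J(b) | J(a))) | (exists d. J(d))) & ~(forall g. exists e. (L(g) & ~J(e))))
Move each ¬ inward, flipping quantifiers it crosses:
  (exists b. exists a. (J(b) & ~J(a))) & (forall d. ~J(d)) | (forall g. exists e. (L(g) & ~J(e)))
All bound variables are already distinct, so no renaming is needed.
Pull the quantifiers to the front (each side's bound variable is not free in the other side):
  exists b. exists a. forall d. forall g. exists e. (J(b) & ~J(a) & ~J(d) | L(g) & ~J(e))
The prefix is exists b exists a forall d forall g exists e: 2 universal, 3 existential.

3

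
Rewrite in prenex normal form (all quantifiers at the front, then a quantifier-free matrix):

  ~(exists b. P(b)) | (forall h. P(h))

forall b. forall h. (~P(b) | P(h))

Push ¬ through the quantifiers and connectives to reach negation normal form:
  (forall b. ~P(b)) | (forall h. P(h))
All bound variables are already distinct, so no renaming is needed.
Finally move all quantifiers to the prefix:
  forall b. forall h. (~P(b) | P(h))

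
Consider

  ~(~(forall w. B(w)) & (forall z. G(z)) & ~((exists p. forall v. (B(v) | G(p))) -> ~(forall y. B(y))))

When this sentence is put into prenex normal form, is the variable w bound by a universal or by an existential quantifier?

universal

Eliminate → and ↔ using ¬ and ∨.
  ~(~(forall w. B(w)) & (forall z. G(z)) & ~(~(exists p. forall v. (B(v) | G(p))) | ~(forall y. B(y))))
Drive negations inward (¬∀x A ≡ ∃x ¬A, ¬∃x A ≡ ∀x ¬A, De Morgan for ∧/∨):
  (forall w. B(w)) | (exists z. ~G(z)) | (forall p. exists v. (~B(v) & ~G(p))) | (exists y. ~B(y))
Pull the quantifiers to the front (each side's bound variable is not free in the other side):
  forall w. exists z. forall p. exists v. exists y. (B(w) | ~G(z) | ~B(v) & ~G(p) | ~B(y))
The quantifier forall w sits under an even number of negations (counting the antecedent side of each →), so it remains universal.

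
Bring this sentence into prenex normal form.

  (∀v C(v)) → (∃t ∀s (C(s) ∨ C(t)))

Eliminate → and ↔ using ¬ and ∨.
  ¬(∀v C(v)) ∨ (∃t ∀s (C(s) ∨ C(t)))
Move each ¬ inward, flipping quantifiers it crosses:
  (∃v ¬C(v)) ∨ (∃t ∀s (C(s) ∨ C(t)))
Pull the quantifiers to the front (each side's bound variable is not free in the other side):
  ∃v ∃t ∀s (¬C(v) ∨ C(s) ∨ C(t))

∃v ∃t ∀s (¬C(v) ∨ C(s) ∨ C(t))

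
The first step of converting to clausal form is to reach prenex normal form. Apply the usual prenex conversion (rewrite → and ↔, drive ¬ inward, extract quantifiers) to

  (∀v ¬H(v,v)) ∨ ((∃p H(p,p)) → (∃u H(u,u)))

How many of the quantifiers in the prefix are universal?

2

Eliminate → and ↔ using ¬ and ∨.
  (∀v ¬H(v,v)) ∨ ¬(∃p H(p,p)) ∨ (∃u H(u,u))
Move each ¬ inward, flipping quantifiers it crosses:
  (∀v ¬H(v,v)) ∨ (∀p ¬H(p,p)) ∨ (∃u H(u,u))
All bound variables are already distinct, so no renaming is needed.
Finally move all quantifiers to the prefix:
  ∀v ∀p ∃u (¬H(v,v) ∨ ¬H(p,p) ∨ H(u,u))
The prefix is ∀v ∀p ∃u: 2 universal, 1 existential.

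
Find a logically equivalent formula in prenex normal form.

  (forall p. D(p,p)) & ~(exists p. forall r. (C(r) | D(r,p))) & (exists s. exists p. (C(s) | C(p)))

Drive negations inward (¬∀x A ≡ ∃x ¬A, ¬∃x A ≡ ∀x ¬A, De Morgan for ∧/∨):
  (forall p. D(p,p)) & (forall p. exists r. (~C(r) & ~D(r,p))) & (exists s. exists p. (C(s) | C(p)))
Standardize variables apart so no two quantifiers bind the same name: p↦z1, p↦y.
  (forall p. D(p,p)) & (forall z1. exists r. (~C(r) & ~D(r,z1))) & (exists s. exists y. (C(s) | C(y)))
Finally move all quantifiers to the prefix:
  forall p. forall z1. exists r. exists s. exists y. (D(p,p) & ~C(r) & ~D(r,z1) & (C(s) | C(y)))

forall p. forall z1. exists r. exists s. exists y. (D(p,p) & ~C(r) & ~D(r,z1) & (C(s) | C(y)))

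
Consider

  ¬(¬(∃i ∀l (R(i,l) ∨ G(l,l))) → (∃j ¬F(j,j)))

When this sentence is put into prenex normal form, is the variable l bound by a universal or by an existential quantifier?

existential

Rewrite implications/biconditionals: A → B as ¬A ∨ B.
  ¬(¬¬(∃i ∀l (R(i,l) ∨ G(l,l))) ∨ (∃j ¬F(j,j)))
Push ¬ through the quantifiers and connectives to reach negation normal form:
  (∀i ∃l (¬R(i,l) ∧ ¬G(l,l))) ∧ (∀j F(j,j))
Finally move all quantifiers to the prefix:
  ∀i ∃l ∀j (¬R(i,l) ∧ ¬G(l,l) ∧ F(j,j))
The quantifier ∀l sits under an odd number of negations (counting the antecedent side of each →), so it flips to ∃l.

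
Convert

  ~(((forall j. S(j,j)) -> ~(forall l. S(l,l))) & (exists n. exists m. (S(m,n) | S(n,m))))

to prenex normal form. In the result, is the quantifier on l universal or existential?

Rewrite implications/biconditionals: A → B as ¬A ∨ B.
  ~((~(forall j. S(j,j)) | ~(forall l. S(l,l))) & (exists n. exists m. (S(m,n) | S(n,m))))
Move each ¬ inward, flipping quantifiers it crosses:
  (forall j. S(j,j)) & (forall l. S(l,l)) | (forall n. forall m. (~S(m,n) & ~S(n,m)))
Pull the quantifiers to the front (each side's bound variable is not free in the other side):
  forall j. forall l. forall n. forall m. (S(j,j) & S(l,l) | ~S(m,n) & ~S(n,m))
The quantifier forall l sits under an even number of negations (counting the antecedent side of each →), so it remains universal.

universal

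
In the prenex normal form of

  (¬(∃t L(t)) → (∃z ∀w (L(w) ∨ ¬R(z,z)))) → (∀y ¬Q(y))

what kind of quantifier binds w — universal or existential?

existential

Eliminate → and ↔ using ¬ and ∨.
  ¬(¬¬(∃t L(t)) ∨ (∃z ∀w (L(w) ∨ ¬R(z,z)))) ∨ (∀y ¬Q(y))
Move each ¬ inward, flipping quantifiers it crosses:
  (∀t ¬L(t)) ∧ (∀z ∃w (¬L(w) ∧ R(z,z))) ∨ (∀y ¬Q(y))
Finally move all quantifiers to the prefix:
  ∀t ∀z ∃w ∀y (¬L(t) ∧ ¬L(w) ∧ R(z,z) ∨ ¬Q(y))
The quantifier ∀w sits under an odd number of negations (counting the antecedent side of each →), so it flips to ∃w.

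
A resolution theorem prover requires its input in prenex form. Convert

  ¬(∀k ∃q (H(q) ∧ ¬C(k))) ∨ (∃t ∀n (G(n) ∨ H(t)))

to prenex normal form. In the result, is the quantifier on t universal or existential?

existential

Push ¬ through the quantifiers and connectives to reach negation normal form:
  (∃k ∀q (¬H(q) ∨ C(k))) ∨ (∃t ∀n (G(n) ∨ H(t)))
Pull the quantifiers to the front (each side's bound variable is not free in the other side):
  ∃k ∀q ∃t ∀n (¬H(q) ∨ C(k) ∨ G(n) ∨ H(t))
The quantifier ∃t sits under an even number of negations, so it remains existential.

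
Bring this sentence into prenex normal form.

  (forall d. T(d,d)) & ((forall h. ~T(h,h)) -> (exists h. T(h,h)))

forall d. exists h. exists b. (T(d,d) & (T(h,h) | T(b,b)))

Eliminate → and ↔ using ¬ and ∨.
  (forall d. T(d,d)) & (~(forall h. ~T(h,h)) | (exists h. T(h,h)))
Drive negations inward (¬∀x A ≡ ∃x ¬A, ¬∃x A ≡ ∀x ¬A, De Morgan for ∧/∨):
  (forall d. T(d,d)) & ((exists h. T(h,h)) | (exists h. T(h,h)))
Give each quantifier a distinct variable: h↦b.
  (forall d. T(d,d)) & ((exists h. T(h,h)) | (exists b. T(b,b)))
Extract every quantifier outward, since the variables are now distinct and don't occur free across branches:
  forall d. exists h. exists b. (T(d,d) & (T(h,h) | T(b,b)))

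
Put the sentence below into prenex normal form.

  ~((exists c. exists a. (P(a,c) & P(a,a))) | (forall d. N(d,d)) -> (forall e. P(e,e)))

exists c. exists a. forall d. exists e. ((P(a,c) & P(a,a) | N(d,d)) & ~P(e,e))

First replace A → B with ¬A ∨ B.
  ~(~((exists c. exists a. (P(a,c) & P(a,a))) | (forall d. N(d,d))) | (forall e. P(e,e)))
Move each ¬ inward, flipping quantifiers it crosses:
  ((exists c. exists a. (P(a,c) & P(a,a))) | (forall d. N(d,d))) & (exists e. ~P(e,e))
All bound variables are already distinct, so no renaming is needed.
Extract every quantifier outward, since the variables are now distinct and don't occur free across branches:
  exists c. exists a. forall d. exists e. ((P(a,c) & P(a,a) | N(d,d)) & ~P(e,e))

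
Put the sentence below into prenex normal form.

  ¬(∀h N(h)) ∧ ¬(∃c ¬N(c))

Move each ¬ inward, flipping quantifiers it crosses:
  (∃h ¬N(h)) ∧ (∀c N(c))
All bound variables are already distinct, so no renaming is needed.
Pull the quantifiers to the front (each side's bound variable is not free in the other side):
  ∃h ∀c (¬N(h) ∧ N(c))

∃h ∀c (¬N(h) ∧ N(c))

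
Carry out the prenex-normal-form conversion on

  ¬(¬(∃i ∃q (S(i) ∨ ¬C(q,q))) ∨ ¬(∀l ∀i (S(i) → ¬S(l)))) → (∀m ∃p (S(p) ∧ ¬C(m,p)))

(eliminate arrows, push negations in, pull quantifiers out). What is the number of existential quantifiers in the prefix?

3

Rewrite implications/biconditionals: A → B as ¬A ∨ B.
  ¬¬(¬(∃i ∃q (S(i) ∨ ¬C(q,q))) ∨ ¬(∀l ∀i (¬S(i) ∨ ¬S(l)))) ∨ (∀m ∃p (S(p) ∧ ¬C(m,p)))
Move each ¬ inward, flipping quantifiers it crosses:
  (∀i ∀q (¬S(i) ∧ C(q,q))) ∨ (∃l ∃i (S(i) ∧ S(l))) ∨ (∀m ∃p (S(p) ∧ ¬C(m,p)))
Give each quantifier a distinct variable: i↦v1.
  (∀i ∀q (¬S(i) ∧ C(q,q))) ∨ (∃l ∃v1 (S(v1) ∧ S(l))) ∨ (∀m ∃p (S(p) ∧ ¬C(m,p)))
Pull the quantifiers to the front (each side's bound variable is not free in the other side):
  ∀i ∀q ∃l ∃v1 ∀m ∃p (¬S(i) ∧ C(q,q) ∨ S(v1) ∧ S(l) ∨ S(p) ∧ ¬C(m,p))
The prefix is ∀i ∀q ∃l ∃v1 ∀m ∃p: 3 universal, 3 existential.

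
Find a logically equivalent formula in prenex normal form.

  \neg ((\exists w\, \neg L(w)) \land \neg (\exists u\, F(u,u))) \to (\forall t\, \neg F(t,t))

\exists w\, \forall u\, \forall t\, (\neg L(w) \land \neg F(u,u) \lor \neg F(t,t))

Rewrite implications/biconditionals: A → B as ¬A ∨ B.
  \neg \neg ((\exists w\, \neg L(w)) \land \neg (\exists u\, F(u,u))) \lor (\forall t\, \neg F(t,t))
Move each ¬ inward, flipping quantifiers it crosses:
  (\exists w\, \neg L(w)) \land (\forall u\, \neg F(u,u)) \lor (\forall t\, \neg F(t,t))
All bound variables are already distinct, so no renaming is needed.
Extract every quantifier outward, since the variables are now distinct and don't occur free across branches:
  \exists w\, \forall u\, \forall t\, (\neg L(w) \land \neg F(u,u) \lor \neg F(t,t))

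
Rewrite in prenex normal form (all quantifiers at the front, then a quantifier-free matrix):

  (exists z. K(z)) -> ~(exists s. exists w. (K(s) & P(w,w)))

Eliminate → and ↔ using ¬ and ∨.
  ~(exists z. K(z)) | ~(exists s. exists w. (K(s) & P(w,w)))
Move each ¬ inward, flipping quantifiers it crosses:
  (forall z. ~K(z)) | (forall s. forall w. (~K(s) | ~P(w,w)))
Finally move all quantifiers to the prefix:
  forall z. forall s. forall w. (~K(z) | ~K(s) | ~P(w,w))

forall z. forall s. forall w. (~K(z) | ~K(s) | ~P(w,w))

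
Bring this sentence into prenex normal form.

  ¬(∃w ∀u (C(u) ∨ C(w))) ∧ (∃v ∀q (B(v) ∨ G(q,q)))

Push ¬ through the quantifiers and connectives to reach negation normal form:
  (∀w ∃u (¬C(u) ∧ ¬C(w))) ∧ (∃v ∀q (B(v) ∨ G(q,q)))
Pull the quantifiers to the front (each side's bound variable is not free in the other side):
  ∀w ∃u ∃v ∀q (¬C(u) ∧ ¬C(w) ∧ (B(v) ∨ G(q,q)))

∀w ∃u ∃v ∀q (¬C(u) ∧ ¬C(w) ∧ (B(v) ∨ G(q,q)))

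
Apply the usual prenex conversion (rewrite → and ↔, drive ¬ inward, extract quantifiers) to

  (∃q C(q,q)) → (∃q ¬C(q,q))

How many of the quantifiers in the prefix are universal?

1

Rewrite implications/biconditionals: A → B as ¬A ∨ B.
  ¬(∃q C(q,q)) ∨ (∃q ¬C(q,q))
Drive negations inward (¬∀x A ≡ ∃x ¬A, ¬∃x A ≡ ∀x ¬A, De Morgan for ∧/∨):
  (∀q ¬C(q,q)) ∨ (∃q ¬C(q,q))
Give each quantifier a distinct variable: q↦y1.
  (∀q ¬C(q,q)) ∨ (∃y1 ¬C(y1,y1))
Finally move all quantifiers to the prefix:
  ∀q ∃y1 (¬C(q,q) ∨ ¬C(y1,y1))
The prefix is ∀q ∃y1: 1 universal, 1 existential.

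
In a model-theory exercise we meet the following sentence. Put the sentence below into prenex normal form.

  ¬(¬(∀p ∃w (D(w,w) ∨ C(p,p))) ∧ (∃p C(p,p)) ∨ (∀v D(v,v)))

Move each ¬ inward, flipping quantifiers it crosses:
  ((∀p ∃w (D(w,w) ∨ C(p,p))) ∨ (∀p ¬C(p,p))) ∧ (∃v ¬D(v,v))
Standardize variables apart so no two quantifiers bind the same name: p↦w1.
  ((∀p ∃w (D(w,w) ∨ C(p,p))) ∨ (∀w1 ¬C(w1,w1))) ∧ (∃v ¬D(v,v))
Finally move all quantifiers to the prefix:
  ∀p ∃w ∀w1 ∃v ((D(w,w) ∨ C(p,p) ∨ ¬C(w1,w1)) ∧ ¬D(v,v))

∀p ∃w ∀w1 ∃v ((D(w,w) ∨ C(p,p) ∨ ¬C(w1,w1)) ∧ ¬D(v,v))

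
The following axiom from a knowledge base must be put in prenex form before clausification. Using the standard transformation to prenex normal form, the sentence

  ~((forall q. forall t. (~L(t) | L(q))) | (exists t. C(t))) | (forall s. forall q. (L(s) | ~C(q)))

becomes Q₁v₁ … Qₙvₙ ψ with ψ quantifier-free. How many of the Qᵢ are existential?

2

Push ¬ through the quantifiers and connectives to reach negation normal form:
  (exists q. exists t. (L(t) & ~L(q))) & (forall t. ~C(t)) | (forall s. forall q. (L(s) | ~C(q)))
Standardize variables apart so no two quantifiers bind the same name: t↦x, q↦y.
  (exists q. exists t. (L(t) & ~L(q))) & (forall x. ~C(x)) | (forall s. forall y. (L(s) | ~C(y)))
Finally move all quantifiers to the prefix:
  exists q. exists t. forall x. forall s. forall y. (L(t) & ~L(q) & ~C(x) | L(s) | ~C(y))
The prefix is exists q exists t forall x forall s forall y: 3 universal, 2 existential.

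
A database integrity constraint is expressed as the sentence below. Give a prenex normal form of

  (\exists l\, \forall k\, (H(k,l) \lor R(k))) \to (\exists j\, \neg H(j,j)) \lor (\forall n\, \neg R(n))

\forall l\, \exists k\, \exists j\, \forall n\, (\neg H(k,l) \land \neg R(k) \lor \neg H(j,j) \lor \neg R(n))

First replace A → B with ¬A ∨ B.
  \neg (\exists l\, \forall k\, (H(k,l) \lor R(k))) \lor (\exists j\, \neg H(j,j)) \lor (\forall n\, \neg R(n))
Move each ¬ inward, flipping quantifiers it crosses:
  (\forall l\, \exists k\, (\neg H(k,l) \land \neg R(k))) \lor (\exists j\, \neg H(j,j)) \lor (\forall n\, \neg R(n))
Finally move all quantifiers to the prefix:
  \forall l\, \exists k\, \exists j\, \forall n\, (\neg H(k,l) \land \neg R(k) \lor \neg H(j,j) \lor \neg R(n))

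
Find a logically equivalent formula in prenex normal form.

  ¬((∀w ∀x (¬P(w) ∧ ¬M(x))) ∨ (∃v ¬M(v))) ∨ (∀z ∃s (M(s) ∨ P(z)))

Push ¬ through the quantifiers and connectives to reach negation normal form:
  (∃w ∃x (P(w) ∨ M(x))) ∧ (∀v M(v)) ∨ (∀z ∃s (M(s) ∨ P(z)))
Extract every quantifier outward, since the variables are now distinct and don't occur free across branches:
  ∃w ∃x ∀v ∀z ∃s ((P(w) ∨ M(x)) ∧ M(v) ∨ M(s) ∨ P(z))

∃w ∃x ∀v ∀z ∃s ((P(w) ∨ M(x)) ∧ M(v) ∨ M(s) ∨ P(z))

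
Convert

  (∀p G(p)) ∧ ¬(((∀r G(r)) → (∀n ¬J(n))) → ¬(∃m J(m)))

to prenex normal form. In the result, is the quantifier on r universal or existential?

existential

Rewrite implications/biconditionals: A → B as ¬A ∨ B.
  (∀p G(p)) ∧ ¬(¬(¬(∀r G(r)) ∨ (∀n ¬J(n))) ∨ ¬(∃m J(m)))
Drive negations inward (¬∀x A ≡ ∃x ¬A, ¬∃x A ≡ ∀x ¬A, De Morgan for ∧/∨):
  (∀p G(p)) ∧ ((∃r ¬G(r)) ∨ (∀n ¬J(n))) ∧ (∃m J(m))
All bound variables are already distinct, so no renaming is needed.
Finally move all quantifiers to the prefix:
  ∀p ∃r ∀n ∃m (G(p) ∧ (¬G(r) ∨ ¬J(n)) ∧ J(m))
The quantifier ∀r sits under an odd number of negations (counting the antecedent side of each →), so it flips to ∃r.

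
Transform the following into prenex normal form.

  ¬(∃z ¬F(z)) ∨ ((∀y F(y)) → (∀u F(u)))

Eliminate → and ↔ using ¬ and ∨.
  ¬(∃z ¬F(z)) ∨ ¬(∀y F(y)) ∨ (∀u F(u))
Move each ¬ inward, flipping quantifiers it crosses:
  (∀z F(z)) ∨ (∃y ¬F(y)) ∨ (∀u F(u))
Finally move all quantifiers to the prefix:
  ∀z ∃y ∀u (F(z) ∨ ¬F(y) ∨ F(u))

∀z ∃y ∀u (F(z) ∨ ¬F(y) ∨ F(u))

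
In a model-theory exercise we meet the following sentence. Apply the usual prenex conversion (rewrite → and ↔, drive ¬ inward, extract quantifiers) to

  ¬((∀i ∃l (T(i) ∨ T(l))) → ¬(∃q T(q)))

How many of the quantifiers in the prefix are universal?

First replace A → B with ¬A ∨ B.
  ¬(¬(∀i ∃l (T(i) ∨ T(l))) ∨ ¬(∃q T(q)))
Drive negations inward (¬∀x A ≡ ∃x ¬A, ¬∃x A ≡ ∀x ¬A, De Morgan for ∧/∨):
  (∀i ∃l (T(i) ∨ T(l))) ∧ (∃q T(q))
All bound variables are already distinct, so no renaming is needed.
Extract every quantifier outward, since the variables are now distinct and don't occur free across branches:
  ∀i ∃l ∃q ((T(i) ∨ T(l)) ∧ T(q))
The prefix is ∀i ∃l ∃q: 1 universal, 2 existential.

1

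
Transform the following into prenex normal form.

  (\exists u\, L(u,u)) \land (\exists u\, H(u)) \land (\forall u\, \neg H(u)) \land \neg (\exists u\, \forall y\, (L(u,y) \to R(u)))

First replace A → B with ¬A ∨ B.
  (\exists u\, L(u,u)) \land (\exists u\, H(u)) \land (\forall u\, \neg H(u)) \land \neg (\exists u\, \forall y\, (\neg L(u,y) \lor R(u)))
Drive negations inward (¬∀x A ≡ ∃x ¬A, ¬∃x A ≡ ∀x ¬A, De Morgan for ∧/∨):
  (\exists u\, L(u,u)) \land (\exists u\, H(u)) \land (\forall u\, \neg H(u)) \land (\forall u\, \exists y\, (L(u,y) \land \neg R(u)))
Standardize variables apart so no two quantifiers bind the same name: u↦a, u↦y1, u↦r.
  (\exists u\, L(u,u)) \land (\exists a\, H(a)) \land (\forall y1\, \neg H(y1)) \land (\forall r\, \exists y\, (L(r,y) \land \neg R(r)))
Pull the quantifiers to the front (each side's bound variable is not free in the other side):
  \exists u\, \exists a\, \forall y1\, \forall r\, \exists y\, (L(u,u) \land H(a) \land \neg H(y1) \land L(r,y) \land \neg R(r))

\exists u\, \exists a\, \forall y1\, \forall r\, \exists y\, (L(u,u) \land H(a) \land \neg H(y1) \land L(r,y) \land \neg R(r))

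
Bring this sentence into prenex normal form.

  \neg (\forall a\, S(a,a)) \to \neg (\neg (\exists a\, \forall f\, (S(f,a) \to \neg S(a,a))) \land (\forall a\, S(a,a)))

Eliminate → and ↔ using ¬ and ∨.
  \neg \neg (\forall a\, S(a,a)) \lor \neg (\neg (\exists a\, \forall f\, (\neg S(f,a) \lor \neg S(a,a))) \land (\forall a\, S(a,a)))
Move each ¬ inward, flipping quantifiers it crosses:
  (\forall a\, S(a,a)) \lor (\exists a\, \forall f\, (\neg S(f,a) \lor \neg S(a,a))) \lor (\exists a\, \neg S(a,a))
Standardize variables apart so no two quantifiers bind the same name: a↦q, a↦t.
  (\forall a\, S(a,a)) \lor (\exists q\, \forall f\, (\neg S(f,q) \lor \neg S(q,q))) \lor (\exists t\, \neg S(t,t))
Finally move all quantifiers to the prefix:
  \forall a\, \exists q\, \forall f\, \exists t\, (S(a,a) \lor \neg S(f,q) \lor \neg S(q,q) \lor \neg S(t,t))

\forall a\, \exists q\, \forall f\, \exists t\, (S(a,a) \lor \neg S(f,q) \lor \neg S(q,q) \lor \neg S(t,t))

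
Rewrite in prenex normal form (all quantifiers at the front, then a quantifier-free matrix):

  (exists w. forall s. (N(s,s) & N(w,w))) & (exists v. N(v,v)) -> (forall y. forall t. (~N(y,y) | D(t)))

forall w. exists s. forall v. forall y. forall t. (~N(s,s) | ~N(w,w) | ~N(v,v) | ~N(y,y) | D(t))

Eliminate → and ↔ using ¬ and ∨.
  ~((exists w. forall s. (N(s,s) & N(w,w))) & (exists v. N(v,v))) | (forall y. forall t. (~N(y,y) | D(t)))
Move each ¬ inward, flipping quantifiers it crosses:
  (forall w. exists s. (~N(s,s) | ~N(w,w))) | (forall v. ~N(v,v)) | (forall y. forall t. (~N(y,y) | D(t)))
Pull the quantifiers to the front (each side's bound variable is not free in the other side):
  forall w. exists s. forall v. forall y. forall t. (~N(s,s) | ~N(w,w) | ~N(v,v) | ~N(y,y) | D(t))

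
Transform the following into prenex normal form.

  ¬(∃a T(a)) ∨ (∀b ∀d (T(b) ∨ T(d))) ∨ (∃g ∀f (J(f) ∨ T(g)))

Move each ¬ inward, flipping quantifiers it crosses:
  (∀a ¬T(a)) ∨ (∀b ∀d (T(b) ∨ T(d))) ∨ (∃g ∀f (J(f) ∨ T(g)))
All bound variables are already distinct, so no renaming is needed.
Finally move all quantifiers to the prefix:
  ∀a ∀b ∀d ∃g ∀f (¬T(a) ∨ T(b) ∨ T(d) ∨ J(f) ∨ T(g))

∀a ∀b ∀d ∃g ∀f (¬T(a) ∨ T(b) ∨ T(d) ∨ J(f) ∨ T(g))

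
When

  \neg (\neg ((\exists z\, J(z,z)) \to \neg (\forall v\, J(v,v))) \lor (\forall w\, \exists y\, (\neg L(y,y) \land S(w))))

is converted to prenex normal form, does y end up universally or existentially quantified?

universal

First replace A → B with ¬A ∨ B.
  \neg (\neg (\neg (\exists z\, J(z,z)) \lor \neg (\forall v\, J(v,v))) \lor (\forall w\, \exists y\, (\neg L(y,y) \land S(w))))
Move each ¬ inward, flipping quantifiers it crosses:
  ((\forall z\, \neg J(z,z)) \lor (\exists v\, \neg J(v,v))) \land (\exists w\, \forall y\, (L(y,y) \lor \neg S(w)))
Pull the quantifiers to the front (each side's bound variable is not free in the other side):
  \forall z\, \exists v\, \exists w\, \forall y\, ((\neg J(z,z) \lor \neg J(v,v)) \land (L(y,y) \lor \neg S(w)))
The quantifier \exists y sits under an odd number of negations (counting the antecedent side of each →), so it flips to \forall y.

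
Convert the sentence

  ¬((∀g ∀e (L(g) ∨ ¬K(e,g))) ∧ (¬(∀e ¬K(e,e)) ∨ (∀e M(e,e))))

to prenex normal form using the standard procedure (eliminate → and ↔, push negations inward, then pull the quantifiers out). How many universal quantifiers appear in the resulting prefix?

Drive negations inward (¬∀x A ≡ ∃x ¬A, ¬∃x A ≡ ∀x ¬A, De Morgan for ∧/∨):
  (∃g ∃e (¬L(g) ∧ K(e,g))) ∨ (∀e ¬K(e,e)) ∧ (∃e ¬M(e,e))
Give each quantifier a distinct variable: e↦w, e↦v1.
  (∃g ∃e (¬L(g) ∧ K(e,g))) ∨ (∀w ¬K(w,w)) ∧ (∃v1 ¬M(v1,v1))
Extract every quantifier outward, since the variables are now distinct and don't occur free across branches:
  ∃g ∃e ∀w ∃v1 (¬L(g) ∧ K(e,g) ∨ ¬K(w,w) ∧ ¬M(v1,v1))
The prefix is ∃g ∃e ∀w ∃v1: 1 universal, 3 existential.

1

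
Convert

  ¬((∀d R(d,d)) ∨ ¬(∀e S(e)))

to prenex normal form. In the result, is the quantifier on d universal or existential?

existential

Move each ¬ inward, flipping quantifiers it crosses:
  (∃d ¬R(d,d)) ∧ (∀e S(e))
Finally move all quantifiers to the prefix:
  ∃d ∀e (¬R(d,d) ∧ S(e))
The quantifier ∀d sits under an odd number of negations, so it flips to ∃d.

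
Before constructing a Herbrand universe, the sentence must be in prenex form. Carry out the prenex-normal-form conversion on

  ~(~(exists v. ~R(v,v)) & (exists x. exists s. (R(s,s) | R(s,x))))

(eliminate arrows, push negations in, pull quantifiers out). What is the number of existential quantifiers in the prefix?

1

Move each ¬ inward, flipping quantifiers it crosses:
  (exists v. ~R(v,v)) | (forall x. forall s. (~R(s,s) & ~R(s,x)))
Extract every quantifier outward, since the variables are now distinct and don't occur free across branches:
  exists v. forall x. forall s. (~R(v,v) | ~R(s,s) & ~R(s,x))
The prefix is exists v forall x forall s: 2 universal, 1 existential.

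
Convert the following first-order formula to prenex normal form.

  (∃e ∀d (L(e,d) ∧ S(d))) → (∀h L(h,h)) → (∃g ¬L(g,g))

Eliminate → and ↔ using ¬ and ∨.
  ¬(∃e ∀d (L(e,d) ∧ S(d))) ∨ ¬(∀h L(h,h)) ∨ (∃g ¬L(g,g))
Drive negations inward (¬∀x A ≡ ∃x ¬A, ¬∃x A ≡ ∀x ¬A, De Morgan for ∧/∨):
  (∀e ∃d (¬L(e,d) ∨ ¬S(d))) ∨ (∃h ¬L(h,h)) ∨ (∃g ¬L(g,g))
Finally move all quantifiers to the prefix:
  ∀e ∃d ∃h ∃g (¬L(e,d) ∨ ¬S(d) ∨ ¬L(h,h) ∨ ¬L(g,g))

∀e ∃d ∃h ∃g (¬L(e,d) ∨ ¬S(d) ∨ ¬L(h,h) ∨ ¬L(g,g))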